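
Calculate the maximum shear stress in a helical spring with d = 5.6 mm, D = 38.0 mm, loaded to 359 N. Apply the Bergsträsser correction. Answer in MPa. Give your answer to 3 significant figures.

239 MPa

Spring index C = D/d = 38.0/5.6 = 6.7857
K_B = (4C+2)/(4C−3) = 29.143/24.143 = 1.2071
τ₀ = 8FD/(πd³) = 8·359·38.0/(π·5.6³) = 109136/551.71 = 197.81 MPa
τ_max = K·τ₀ = 1.2071 × 197.81 = 238.78 MPa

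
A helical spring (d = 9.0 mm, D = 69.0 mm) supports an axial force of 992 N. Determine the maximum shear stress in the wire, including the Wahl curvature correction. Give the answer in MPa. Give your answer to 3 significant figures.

285 MPa

Spring index C = D/d = 69.0/9.0 = 7.6667
K_W = (4C−1)/(4C−4) + 0.615/C = 29.667/26.667 + 0.0802 = 1.1927
τ₀ = 8FD/(πd³) = 8·992·69.0/(π·9.0³) = 547584/2290.2 = 239.1 MPa
τ_max = K·τ₀ = 1.1927 × 239.1 = 285.17 MPa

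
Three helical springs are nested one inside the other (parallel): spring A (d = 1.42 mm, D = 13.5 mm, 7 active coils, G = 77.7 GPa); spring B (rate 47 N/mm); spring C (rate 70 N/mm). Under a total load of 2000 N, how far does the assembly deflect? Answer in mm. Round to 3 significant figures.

16.8 mm

k_A = Gd⁴/(8D³N_a) = (77.7×10³)(1.42⁴)/(8·13.5³·7) = 2.2929 N/mm
Parallel: k_eq = 2.2929 + 47 + 70 = 119.29 N/mm
δ = F/k_eq = 2000/119.29 = 16.765 mm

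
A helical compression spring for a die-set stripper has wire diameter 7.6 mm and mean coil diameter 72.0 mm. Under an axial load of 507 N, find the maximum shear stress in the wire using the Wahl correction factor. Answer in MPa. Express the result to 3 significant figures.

Spring index C = D/d = 72.0/7.6 = 9.4737
K_W = (4C−1)/(4C−4) + 0.615/C = 36.895/33.895 + 0.0649 = 1.1534
τ₀ = 8FD/(πd³) = 8·507·72.0/(π·7.6³) = 292032/1379.1 = 211.76 MPa
τ_max = K·τ₀ = 1.1534 × 211.76 = 244.25 MPa

244 MPa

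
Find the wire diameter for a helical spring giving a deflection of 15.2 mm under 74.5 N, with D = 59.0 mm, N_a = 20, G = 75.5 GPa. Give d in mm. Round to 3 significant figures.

Required rate k = F/δ = 74.5/15.2 = 4.9013 N/mm
d = (8D³N_a·k / G)^(1/4) = (8·59.0³·20·4.9013 / (75.5×10³))^0.25
  = (2133.2)^0.25 = 6.7961 mm

6.80 mm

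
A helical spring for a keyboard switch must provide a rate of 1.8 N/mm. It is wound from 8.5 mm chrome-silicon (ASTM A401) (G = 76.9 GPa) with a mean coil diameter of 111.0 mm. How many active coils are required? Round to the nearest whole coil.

20

N_a = Gd⁴/(8D³k) = (76.9×10³ × 8.5⁴)/(8 × 111.0³ × 1.8)
    = 4.01423e+08 / 1.96939e+07 = 20.38 → 20 coils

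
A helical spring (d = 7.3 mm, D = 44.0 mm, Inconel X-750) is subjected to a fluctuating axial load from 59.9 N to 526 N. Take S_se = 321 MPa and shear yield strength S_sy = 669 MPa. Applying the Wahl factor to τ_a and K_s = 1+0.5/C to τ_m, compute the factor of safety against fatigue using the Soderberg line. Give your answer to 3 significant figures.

2.51

C = D/d = 44.0/7.3 = 6.0274; K_W = (4C−1)/(4C−4)+0.615/C = 1.2512; K_s = 1+0.5/C = 1.0830
F_a = (F_max−F_min)/2 = 233.05 N; F_m = (F_max+F_min)/2 = 292.95 N
τ_a = K_W·8F_aD/(πd³) = 1.2512 × 67.123 = 83.986 MPa
τ_m = K_s·8F_mD/(πd³) = 1.0830 × 84.376 = 91.375 MPa
Soderberg: 1/n_f = τ_a/S_se + τ_m/S_sy = 83.986/321 + 91.375/669 = 0.26164 + 0.13658 = 0.39822
n_f = 1/0.39822 = 2.511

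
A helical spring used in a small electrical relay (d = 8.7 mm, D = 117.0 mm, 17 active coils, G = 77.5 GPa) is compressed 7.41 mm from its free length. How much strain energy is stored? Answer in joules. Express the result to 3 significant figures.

0.0560 J

k = Gd⁴/(8D³N_a) = (77.5×10³)(8.7⁴)/(8·117.0³·17) = 2.0384 N/mm
U = ½kδ² = 0.5 × 2.0384 × 7.41² = 55.961 N·mm = 0.055961 J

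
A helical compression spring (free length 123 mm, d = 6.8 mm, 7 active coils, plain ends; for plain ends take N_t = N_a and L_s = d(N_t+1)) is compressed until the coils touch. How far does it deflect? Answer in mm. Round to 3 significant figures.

N_t = 7; L_s = 6.8·8 = 54.4 mm
δ_solid = L₀ − L_s = 123 − 54.4 = 68.6 mm

68.6 mm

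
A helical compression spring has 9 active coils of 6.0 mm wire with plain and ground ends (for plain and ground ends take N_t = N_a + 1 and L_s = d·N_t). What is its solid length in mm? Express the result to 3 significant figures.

plain and ground ends: N_t = N_a + 1 = 9 + 1 = 10
L_s = d·N_t = 6.0 × 10 = 60 mm

60.0 mm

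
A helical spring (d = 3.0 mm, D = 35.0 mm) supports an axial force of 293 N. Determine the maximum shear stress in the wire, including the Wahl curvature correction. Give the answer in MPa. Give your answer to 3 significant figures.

1090 MPa

Spring index C = D/d = 35.0/3.0 = 11.6667
K_W = (4C−1)/(4C−4) + 0.615/C = 45.667/42.667 + 0.0527 = 1.1230
τ₀ = 8FD/(πd³) = 8·293·35.0/(π·3.0³) = 82040/84.823 = 967.19 MPa
τ_max = K·τ₀ = 1.1230 × 967.19 = 1086.2 MPa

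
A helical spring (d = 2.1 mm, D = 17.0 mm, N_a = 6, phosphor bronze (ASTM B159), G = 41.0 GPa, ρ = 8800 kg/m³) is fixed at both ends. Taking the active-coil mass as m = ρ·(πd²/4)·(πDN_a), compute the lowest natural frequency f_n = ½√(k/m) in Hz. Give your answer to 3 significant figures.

k = Gd⁴/(8D³N_a) = (41.0×10³)(2.1⁴)/(8·17.0³·6) = 3.3812 N/mm = 3381.2 N/m
Wire length L = πDN_a = π·17.0·6 = 320.44 mm
m = ρ·(πd²/4)·L = 8800 × 3.4636×10⁻⁶ m² × 0.32044 m = 0.009767 kg
f_n = ½√(k/m) = 0.5·√(3381.2/0.009767) = 0.5·√(3.4619e+05) = 294.19 Hz

294 Hz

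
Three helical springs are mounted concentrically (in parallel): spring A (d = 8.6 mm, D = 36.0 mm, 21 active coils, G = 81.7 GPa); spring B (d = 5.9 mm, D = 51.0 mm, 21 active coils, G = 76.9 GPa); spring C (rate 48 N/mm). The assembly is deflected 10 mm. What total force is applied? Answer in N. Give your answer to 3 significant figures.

1090 N

k_A = Gd⁴/(8D³N_a) = (81.7×10³)(8.6⁴)/(8·36.0³·21) = 57.016 N/mm
k_B = Gd⁴/(8D³N_a) = (76.9×10³)(5.9⁴)/(8·51.0³·21) = 4.1813 N/mm
Parallel: k_eq = 57.016 + 4.1813 + 48 = 109.2 N/mm
F = k_eq·δ = 109.2·10 = 1092 N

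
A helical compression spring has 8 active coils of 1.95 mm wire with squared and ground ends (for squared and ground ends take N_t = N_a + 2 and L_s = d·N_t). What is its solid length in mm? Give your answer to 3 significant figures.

19.5 mm

squared and ground ends: N_t = N_a + 2 = 8 + 2 = 10
L_s = d·N_t = 1.95 × 10 = 19.5 mm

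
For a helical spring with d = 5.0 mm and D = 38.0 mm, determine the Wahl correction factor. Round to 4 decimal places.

1.1946

C = D/d = 38.0/5.0 = 7.6000
K_W = (4C−1)/(4C−4) + 0.615/C = 29.400/26.400 + 0.0809 = 1.1946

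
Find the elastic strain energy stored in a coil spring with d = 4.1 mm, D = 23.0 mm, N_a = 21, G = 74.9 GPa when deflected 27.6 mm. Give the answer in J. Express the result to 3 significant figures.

k = Gd⁴/(8D³N_a) = (74.9×10³)(4.1⁴)/(8·23.0³·21) = 10.354 N/mm
U = ½kδ² = 0.5 × 10.354 × 27.6² = 3943.8 N·mm = 3.9438 J

3.94 J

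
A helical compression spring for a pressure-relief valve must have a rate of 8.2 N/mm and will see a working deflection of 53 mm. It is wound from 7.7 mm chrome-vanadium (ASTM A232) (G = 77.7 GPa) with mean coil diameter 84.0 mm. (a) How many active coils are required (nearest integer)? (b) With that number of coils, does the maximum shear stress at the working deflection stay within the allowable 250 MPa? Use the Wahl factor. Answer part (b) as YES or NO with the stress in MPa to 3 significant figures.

(a) 7 coils; (b) YES, τ_max = 231 MPa

N_a = Gd⁴/(8D³k) = (77.7×10³)(7.7⁴)/(8·84.0³·8.2) = 7.025 → N_a = 7
Actual rate k = Gd⁴/(8D³·7) = 8.2292 N/mm
Working load F = kδ = 8.2292·53 = 436.15 N
C = 84.0/7.7 = 10.9091; K_W = (4C−1)/(4C−4)+0.615/C = 1.1321
τ_max = K_W·8FD/(πd³) = 1.1321·204.35 = 231.34 MPa
τ_max ≤ 250 MPa → acceptable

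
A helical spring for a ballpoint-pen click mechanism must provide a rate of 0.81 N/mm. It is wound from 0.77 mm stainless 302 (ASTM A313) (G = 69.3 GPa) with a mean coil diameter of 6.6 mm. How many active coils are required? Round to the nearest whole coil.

13

N_a = Gd⁴/(8D³k) = (69.3×10³ × 0.77⁴)/(8 × 6.6³ × 0.81)
    = 24361.1 / 1862.97 = 13.08 → 13 coils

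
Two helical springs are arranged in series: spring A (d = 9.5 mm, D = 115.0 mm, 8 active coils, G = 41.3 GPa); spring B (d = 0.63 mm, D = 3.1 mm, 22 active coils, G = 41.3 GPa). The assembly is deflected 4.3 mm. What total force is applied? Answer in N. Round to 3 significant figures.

3.93 N

k_A = Gd⁴/(8D³N_a) = (41.3×10³)(9.5⁴)/(8·115.0³·8) = 3.456 N/mm
k_B = Gd⁴/(8D³N_a) = (41.3×10³)(0.63⁴)/(8·3.1³·22) = 1.2408 N/mm
Series: 1/k_eq = 1/3.456 + 1/1.2408 = 1.0953; k_eq = 0.91302 N/mm
F = k_eq·δ = 0.91302·4.3 = 3.926 N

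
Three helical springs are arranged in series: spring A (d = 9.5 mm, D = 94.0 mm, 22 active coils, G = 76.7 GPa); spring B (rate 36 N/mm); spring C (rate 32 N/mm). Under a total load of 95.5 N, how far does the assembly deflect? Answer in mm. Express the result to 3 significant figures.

28.0 mm

k_A = Gd⁴/(8D³N_a) = (76.7×10³)(9.5⁴)/(8·94.0³·22) = 4.2736 N/mm
Series: 1/k_eq = 1/4.2736 + 1/36 + 1/32 = 0.29302; k_eq = 3.4127 N/mm
δ = F/k_eq = 95.5/3.4127 = 27.984 mm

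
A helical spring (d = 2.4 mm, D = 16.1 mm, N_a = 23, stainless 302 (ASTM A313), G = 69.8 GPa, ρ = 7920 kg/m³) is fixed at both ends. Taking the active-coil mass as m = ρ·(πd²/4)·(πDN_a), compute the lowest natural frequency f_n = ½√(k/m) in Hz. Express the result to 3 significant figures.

k = Gd⁴/(8D³N_a) = (69.8×10³)(2.4⁴)/(8·16.1³·23) = 3.0158 N/mm = 3015.8 N/m
Wire length L = πDN_a = π·16.1·23 = 1163.3 mm
m = ρ·(πd²/4)·L = 7920 × 4.5239×10⁻⁶ m² × 1.1633 m = 0.041681 kg
f_n = ½√(k/m) = 0.5·√(3015.8/0.041681) = 0.5·√(72354) = 134.49 Hz

134 Hz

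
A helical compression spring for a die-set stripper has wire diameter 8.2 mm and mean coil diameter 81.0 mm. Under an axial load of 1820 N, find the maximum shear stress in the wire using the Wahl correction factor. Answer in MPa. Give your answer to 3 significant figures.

781 MPa

Spring index C = D/d = 81.0/8.2 = 9.8780
K_W = (4C−1)/(4C−4) + 0.615/C = 38.512/35.512 + 0.0623 = 1.1467
τ₀ = 8FD/(πd³) = 8·1820·81.0/(π·8.2³) = 1.17936e+06/1732.2 = 680.86 MPa
τ_max = K·τ₀ = 1.1467 × 680.86 = 780.76 MPa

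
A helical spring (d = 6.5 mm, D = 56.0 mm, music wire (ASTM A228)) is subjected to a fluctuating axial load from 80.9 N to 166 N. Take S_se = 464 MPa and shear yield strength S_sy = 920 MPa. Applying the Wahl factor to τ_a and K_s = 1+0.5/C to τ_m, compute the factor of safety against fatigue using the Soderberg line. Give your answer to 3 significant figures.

7.73

C = D/d = 56.0/6.5 = 8.6154; K_W = (4C−1)/(4C−4)+0.615/C = 1.1699; K_s = 1+0.5/C = 1.0580
F_a = (F_max−F_min)/2 = 42.55 N; F_m = (F_max+F_min)/2 = 123.45 N
τ_a = K_W·8F_aD/(πd³) = 1.1699 × 22.095 = 25.848 MPa
τ_m = K_s·8F_mD/(πd³) = 1.0580 × 64.103 = 67.823 MPa
Soderberg: 1/n_f = τ_a/S_se + τ_m/S_sy = 25.848/464 + 67.823/920 = 0.05571 + 0.07372 = 0.12943
n_f = 1/0.12943 = 7.726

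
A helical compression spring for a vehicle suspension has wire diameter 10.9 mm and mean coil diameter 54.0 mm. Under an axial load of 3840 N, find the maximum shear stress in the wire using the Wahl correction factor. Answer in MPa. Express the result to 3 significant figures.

536 MPa

Spring index C = D/d = 54.0/10.9 = 4.9541
K_W = (4C−1)/(4C−4) + 0.615/C = 18.817/15.817 + 0.1241 = 1.3138
τ₀ = 8FD/(πd³) = 8·3840·54.0/(π·10.9³) = 1.65888e+06/4068.5 = 407.74 MPa
τ_max = K·τ₀ = 1.3138 × 407.74 = 535.7 MPa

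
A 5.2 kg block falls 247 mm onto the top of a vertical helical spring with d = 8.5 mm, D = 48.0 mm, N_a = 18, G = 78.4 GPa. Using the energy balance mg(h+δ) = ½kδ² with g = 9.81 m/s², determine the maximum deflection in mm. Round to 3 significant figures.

33.4 mm

k = Gd⁴/(8D³N_a) = (78.4×10³)(8.5⁴)/(8·48.0³·18) = 25.698 N/mm
W = mg = 5.2 × 9.81 = 51.012 N
½kδ² − Wδ − Wh = 0 → δ = (W + √(W² + 2kWh))/k
δ = (51.012 + √(2602.2 + 647597))/25.698 = (51.012 + 806.35)/25.698 = 33.362 mm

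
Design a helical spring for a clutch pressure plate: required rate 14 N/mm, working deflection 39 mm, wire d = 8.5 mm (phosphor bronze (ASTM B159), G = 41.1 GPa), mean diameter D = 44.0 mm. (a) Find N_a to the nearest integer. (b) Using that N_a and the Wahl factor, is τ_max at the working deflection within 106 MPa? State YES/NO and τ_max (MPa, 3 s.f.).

(a) 22 coils; (b) NO, τ_max = 132 MPa

N_a = Gd⁴/(8D³k) = (41.1×10³)(8.5⁴)/(8·44.0³·14) = 22.49 → N_a = 22
Actual rate k = Gd⁴/(8D³·22) = 14.31 N/mm
Working load F = kδ = 14.31·39 = 558.1 N
C = 44.0/8.5 = 5.1765; K_W = (4C−1)/(4C−4)+0.615/C = 1.2984
τ_max = K_W·8FD/(πd³) = 1.2984·101.82 = 132.21 MPa
τ_max > 106 MPa → exceeds allowable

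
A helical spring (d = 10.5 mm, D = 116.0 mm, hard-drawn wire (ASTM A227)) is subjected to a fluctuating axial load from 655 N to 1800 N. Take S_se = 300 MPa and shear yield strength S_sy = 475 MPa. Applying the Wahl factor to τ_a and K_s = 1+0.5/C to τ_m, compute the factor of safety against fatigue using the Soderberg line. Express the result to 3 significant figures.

C = D/d = 116.0/10.5 = 11.0476; K_W = (4C−1)/(4C−4)+0.615/C = 1.1303; K_s = 1+0.5/C = 1.0453
F_a = (F_max−F_min)/2 = 572.5 N; F_m = (F_max+F_min)/2 = 1227.5 N
τ_a = K_W·8F_aD/(πd³) = 1.1303 × 146.09 = 165.12 MPa
τ_m = K_s·8F_mD/(πd³) = 1.0453 × 313.22 = 327.4 MPa
Soderberg: 1/n_f = τ_a/S_se + τ_m/S_sy = 165.12/300 + 327.4/475 = 0.55041 + 0.68926 = 1.2397
n_f = 1/1.2397 = 0.8067

0.807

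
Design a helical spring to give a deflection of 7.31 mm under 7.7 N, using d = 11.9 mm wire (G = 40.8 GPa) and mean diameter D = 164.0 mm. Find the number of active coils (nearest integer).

22

Required rate k = F/δ = 7.7/7.31 = 1.0534 N/mm
N_a = Gd⁴/(8D³k) = (40.8×10³ × 11.9⁴)/(8 × 164.0³ × 1.0534)
    = 8.18178e+08 / 3.71702e+07 = 22.01 → 22 coils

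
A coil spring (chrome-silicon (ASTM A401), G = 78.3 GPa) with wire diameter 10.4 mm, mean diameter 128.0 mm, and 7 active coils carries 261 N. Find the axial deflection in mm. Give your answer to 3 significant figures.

k = Gd⁴/(8D³N_a) = (78.3×10³)(10.4⁴)/(8·128.0³·7) = 7.7997 N/mm
δ = F/k = 261 / 7.7997 = 33.463 mm

33.5 mm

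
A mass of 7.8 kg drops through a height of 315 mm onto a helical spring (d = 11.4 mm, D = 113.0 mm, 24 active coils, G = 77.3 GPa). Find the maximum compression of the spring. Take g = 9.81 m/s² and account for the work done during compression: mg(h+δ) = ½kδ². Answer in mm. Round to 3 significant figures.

k = Gd⁴/(8D³N_a) = (77.3×10³)(11.4⁴)/(8·113.0³·24) = 4.7126 N/mm
W = mg = 7.8 × 9.81 = 76.518 N
½kδ² − Wδ − Wh = 0 → δ = (W + √(W² + 2kWh))/k
δ = (76.518 + √(5855 + 227178))/4.7126 = (76.518 + 482.74)/4.7126 = 118.67 mm

119 mm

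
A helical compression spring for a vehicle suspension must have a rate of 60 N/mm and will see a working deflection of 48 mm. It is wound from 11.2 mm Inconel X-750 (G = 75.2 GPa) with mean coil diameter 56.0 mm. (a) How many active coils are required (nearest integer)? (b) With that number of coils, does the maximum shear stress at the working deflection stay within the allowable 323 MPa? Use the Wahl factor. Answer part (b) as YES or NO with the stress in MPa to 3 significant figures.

N_a = Gd⁴/(8D³k) = (75.2×10³)(11.2⁴)/(8·56.0³·60) = 14.04 → N_a = 14
Actual rate k = Gd⁴/(8D³·14) = 60.16 N/mm
Working load F = kδ = 60.16·48 = 2887.7 N
C = 56.0/11.2 = 5.0000; K_W = (4C−1)/(4C−4)+0.615/C = 1.3105
τ_max = K_W·8FD/(πd³) = 1.3105·293.1 = 384.11 MPa
τ_max > 323 MPa → exceeds allowable

(a) 14 coils; (b) NO, τ_max = 384 MPa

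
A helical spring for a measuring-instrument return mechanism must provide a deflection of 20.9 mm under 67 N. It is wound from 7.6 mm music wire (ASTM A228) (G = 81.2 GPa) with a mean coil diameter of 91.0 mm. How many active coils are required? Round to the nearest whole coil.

14

Required rate k = F/δ = 67/20.9 = 3.2057 N/mm
N_a = Gd⁴/(8D³k) = (81.2×10³ × 7.6⁴)/(8 × 91.0³ × 3.2057)
    = 2.70901e+08 / 1.9326e+07 = 14.02 → 14 coils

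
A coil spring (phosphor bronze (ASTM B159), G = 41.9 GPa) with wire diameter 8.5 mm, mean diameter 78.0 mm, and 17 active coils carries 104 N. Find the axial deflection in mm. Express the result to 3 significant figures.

k = Gd⁴/(8D³N_a) = (41.9×10³)(8.5⁴)/(8·78.0³·17) = 3.389 N/mm
δ = F/k = 104 / 3.389 = 30.688 mm

30.7 mm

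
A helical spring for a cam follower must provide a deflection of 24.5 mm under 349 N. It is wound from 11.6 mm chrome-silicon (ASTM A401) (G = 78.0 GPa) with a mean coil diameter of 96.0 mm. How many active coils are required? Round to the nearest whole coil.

Required rate k = F/δ = 349/24.5 = 14.245 N/mm
N_a = Gd⁴/(8D³k) = (78.0×10³ × 11.6⁴)/(8 × 96.0³ × 14.245)
    = 1.4123e+09 / 1.00824e+08 = 14.01 → 14 coils

14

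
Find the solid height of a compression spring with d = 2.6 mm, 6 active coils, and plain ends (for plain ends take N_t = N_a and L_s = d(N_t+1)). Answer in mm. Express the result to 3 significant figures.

18.2 mm

plain ends: N_t = N_a = 6
L_s = d·(N_t+1) = 2.6 × 7 = 18.2 mm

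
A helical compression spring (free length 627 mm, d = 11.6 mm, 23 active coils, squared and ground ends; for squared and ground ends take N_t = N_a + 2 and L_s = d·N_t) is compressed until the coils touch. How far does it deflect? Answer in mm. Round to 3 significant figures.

N_t = 25; L_s = 11.6·25 = 290 mm
δ_solid = L₀ − L_s = 627 − 290 = 337 mm

337 mm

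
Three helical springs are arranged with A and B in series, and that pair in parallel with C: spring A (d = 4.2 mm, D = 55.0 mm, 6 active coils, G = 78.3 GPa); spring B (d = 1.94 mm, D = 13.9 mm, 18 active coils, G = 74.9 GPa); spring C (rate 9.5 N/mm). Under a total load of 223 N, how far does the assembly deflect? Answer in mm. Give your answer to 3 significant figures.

k_A = Gd⁴/(8D³N_a) = (78.3×10³)(4.2⁴)/(8·55.0³·6) = 3.0509 N/mm
k_B = Gd⁴/(8D³N_a) = (74.9×10³)(1.94⁴)/(8·13.9³·18) = 2.7434 N/mm
Springs A,B series: k_AB = 1/(1/3.0509+1/2.7434) = 1.4445 N/mm; parallel with C: k_eq = 1.4445+9.5 = 10.944 N/mm
δ = F/k_eq = 223/10.944 = 20.376 mm

20.4 mm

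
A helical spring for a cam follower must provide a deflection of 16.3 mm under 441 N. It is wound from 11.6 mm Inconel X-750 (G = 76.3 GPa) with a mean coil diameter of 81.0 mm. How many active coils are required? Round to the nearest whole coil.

Required rate k = F/δ = 441/16.3 = 27.055 N/mm
N_a = Gd⁴/(8D³k) = (76.3×10³ × 11.6⁴)/(8 × 81.0³ × 27.055)
    = 1.38152e+09 / 1.15026e+08 = 12.01 → 12 coils

12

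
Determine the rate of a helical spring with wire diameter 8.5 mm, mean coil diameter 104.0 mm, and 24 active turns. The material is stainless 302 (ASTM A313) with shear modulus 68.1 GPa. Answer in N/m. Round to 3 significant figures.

k = Gd⁴/(8D³N_a) = (68.1×10³ × 8.5⁴) / (8 × 104.0³ × 24)
  = 3.55486e+08 / 2.15974e+08 = 1.646 N/mm = 1646 N/m

1650 N/m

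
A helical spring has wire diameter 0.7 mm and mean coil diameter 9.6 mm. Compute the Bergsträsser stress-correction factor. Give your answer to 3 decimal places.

C = D/d = 9.6/0.7 = 13.7143
K_B = (4C+2)/(4C−3) = 56.857/51.857 = 1.0964

1.096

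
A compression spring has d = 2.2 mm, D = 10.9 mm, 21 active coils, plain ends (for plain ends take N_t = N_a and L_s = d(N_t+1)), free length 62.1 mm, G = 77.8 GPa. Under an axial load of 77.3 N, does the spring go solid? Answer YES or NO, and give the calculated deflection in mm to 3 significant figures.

k = Gd⁴/(8D³N_a) = (77.8×10³)(2.2⁴)/(8·10.9³·21) = 8.3769 N/mm
N_t = 21; L_s = 2.2·22 = 48.4 mm; δ_solid = L₀ − L_s = 62.1 − 48.4 = 13.7 mm
δ = F/k = 77.3/8.3769 = 9.2278 mm
δ < δ_solid → spring does not go solid

NO, δ = 9.23 mm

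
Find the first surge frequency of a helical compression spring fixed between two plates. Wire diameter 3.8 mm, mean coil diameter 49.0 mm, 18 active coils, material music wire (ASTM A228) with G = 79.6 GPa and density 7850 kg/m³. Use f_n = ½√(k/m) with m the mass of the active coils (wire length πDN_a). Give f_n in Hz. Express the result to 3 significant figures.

k = Gd⁴/(8D³N_a) = (79.6×10³)(3.8⁴)/(8·49.0³·18) = 0.97971 N/mm = 979.71 N/m
Wire length L = πDN_a = π·49.0·18 = 2770.9 mm
m = ρ·(πd²/4)·L = 7850 × 11.341×10⁻⁶ m² × 2.7709 m = 0.24669 kg
f_n = ½√(k/m) = 0.5·√(979.71/0.24669) = 0.5·√(3971.5) = 31.51 Hz

31.5 Hz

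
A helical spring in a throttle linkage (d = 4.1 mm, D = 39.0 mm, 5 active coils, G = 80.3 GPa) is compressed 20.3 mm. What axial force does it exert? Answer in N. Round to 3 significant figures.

k = Gd⁴/(8D³N_a) = (80.3×10³)(4.1⁴)/(8·39.0³·5) = 9.5631 N/mm
F = k·δ = 9.5631 × 20.3 = 194.13 N

194 N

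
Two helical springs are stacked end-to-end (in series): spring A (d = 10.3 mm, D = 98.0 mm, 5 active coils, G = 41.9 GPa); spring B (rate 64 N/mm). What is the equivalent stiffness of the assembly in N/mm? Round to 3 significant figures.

10.5 N/mm

k_A = Gd⁴/(8D³N_a) = (41.9×10³)(10.3⁴)/(8·98.0³·5) = 12.526 N/mm
Series: 1/k_eq = 1/12.526 + 1/64 = 0.095457; k_eq = 10.476 N/mm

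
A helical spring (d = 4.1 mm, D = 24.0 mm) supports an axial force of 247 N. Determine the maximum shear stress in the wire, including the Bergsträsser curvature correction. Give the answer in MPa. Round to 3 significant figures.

Spring index C = D/d = 24.0/4.1 = 5.8537
K_B = (4C+2)/(4C−3) = 25.415/20.415 = 1.2449
τ₀ = 8FD/(πd³) = 8·247·24.0/(π·4.1³) = 47424/216.52 = 219.03 MPa
τ_max = K·τ₀ = 1.2449 × 219.03 = 272.67 MPa

273 MPa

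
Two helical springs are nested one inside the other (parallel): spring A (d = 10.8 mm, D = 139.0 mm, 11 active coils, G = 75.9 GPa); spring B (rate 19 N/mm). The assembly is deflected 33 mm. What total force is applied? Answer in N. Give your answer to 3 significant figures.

771 N

k_A = Gd⁴/(8D³N_a) = (75.9×10³)(10.8⁴)/(8·139.0³·11) = 4.3693 N/mm
Parallel: k_eq = 4.3693 + 19 = 23.369 N/mm
F = k_eq·δ = 23.369·33 = 771.19 N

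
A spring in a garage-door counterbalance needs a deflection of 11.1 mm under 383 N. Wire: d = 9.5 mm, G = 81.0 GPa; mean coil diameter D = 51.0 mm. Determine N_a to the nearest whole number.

Required rate k = F/δ = 383/11.1 = 34.505 N/mm
N_a = Gd⁴/(8D³k) = (81.0×10³ × 9.5⁴)/(8 × 51.0³ × 34.505)
    = 6.5975e+08 / 3.66165e+07 = 18.02 → 18 coils

18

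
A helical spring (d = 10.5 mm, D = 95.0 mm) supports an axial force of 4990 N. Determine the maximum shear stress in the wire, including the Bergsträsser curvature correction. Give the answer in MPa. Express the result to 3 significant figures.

1200 MPa

Spring index C = D/d = 95.0/10.5 = 9.0476
K_B = (4C+2)/(4C−3) = 38.190/33.190 = 1.1506
τ₀ = 8FD/(πd³) = 8·4990·95.0/(π·10.5³) = 3.7924e+06/3636.8 = 1042.8 MPa
τ_max = K·τ₀ = 1.1506 × 1042.8 = 1199.9 MPa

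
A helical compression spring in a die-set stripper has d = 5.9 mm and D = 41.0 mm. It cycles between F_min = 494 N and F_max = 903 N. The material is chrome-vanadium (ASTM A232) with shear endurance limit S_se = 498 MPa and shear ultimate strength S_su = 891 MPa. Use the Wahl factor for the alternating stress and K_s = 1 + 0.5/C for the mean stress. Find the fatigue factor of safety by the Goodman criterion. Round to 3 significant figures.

1.47

C = D/d = 41.0/5.9 = 6.9492; K_W = (4C−1)/(4C−4)+0.615/C = 1.2146; K_s = 1+0.5/C = 1.0720
F_a = (F_max−F_min)/2 = 204.5 N; F_m = (F_max+F_min)/2 = 698.5 N
τ_a = K_W·8F_aD/(πd³) = 1.2146 × 103.96 = 126.27 MPa
τ_m = K_s·8F_mD/(πd³) = 1.0720 × 355.09 = 380.64 MPa
Goodman: 1/n_f = τ_a/S_se + τ_m/S_su = 126.27/498 + 380.64/891 = 0.25354 + 0.42720 = 0.68074
n_f = 1/0.68074 = 1.469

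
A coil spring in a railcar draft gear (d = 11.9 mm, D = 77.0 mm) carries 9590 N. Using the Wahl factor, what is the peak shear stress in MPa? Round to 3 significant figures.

1370 MPa

Spring index C = D/d = 77.0/11.9 = 6.4706
K_W = (4C−1)/(4C−4) + 0.615/C = 24.882/21.882 + 0.0950 = 1.2321
τ₀ = 8FD/(πd³) = 8·9590·77.0/(π·11.9³) = 5.90744e+06/5294.1 = 1115.9 MPa
τ_max = K·τ₀ = 1.2321 × 1115.9 = 1374.9 MPa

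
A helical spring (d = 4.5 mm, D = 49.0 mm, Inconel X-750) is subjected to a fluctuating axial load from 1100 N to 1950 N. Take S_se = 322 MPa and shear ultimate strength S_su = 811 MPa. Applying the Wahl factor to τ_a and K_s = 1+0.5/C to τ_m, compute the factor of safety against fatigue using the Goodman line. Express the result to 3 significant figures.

0.211

C = D/d = 49.0/4.5 = 10.8889; K_W = (4C−1)/(4C−4)+0.615/C = 1.1323; K_s = 1+0.5/C = 1.0459
F_a = (F_max−F_min)/2 = 425 N; F_m = (F_max+F_min)/2 = 1525 N
τ_a = K_W·8F_aD/(πd³) = 1.1323 × 581.95 = 658.96 MPa
τ_m = K_s·8F_mD/(πd³) = 1.0459 × 2088.2 = 2184.1 MPa
Goodman: 1/n_f = τ_a/S_se + τ_m/S_su = 658.96/322 + 2184.1/811 = 2.04645 + 2.69306 = 4.7395
n_f = 1/4.7395 = 0.211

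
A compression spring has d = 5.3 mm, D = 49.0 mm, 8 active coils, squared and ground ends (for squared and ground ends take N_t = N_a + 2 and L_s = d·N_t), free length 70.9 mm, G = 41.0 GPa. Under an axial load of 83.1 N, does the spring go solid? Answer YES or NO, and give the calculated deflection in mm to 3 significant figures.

k = Gd⁴/(8D³N_a) = (41.0×10³)(5.3⁴)/(8·49.0³·8) = 4.2965 N/mm
N_t = 10; L_s = 5.3·10 = 53 mm; δ_solid = L₀ − L_s = 70.9 − 53 = 17.9 mm
δ = F/k = 83.1/4.2965 = 19.341 mm
δ ≥ δ_solid → spring goes solid

YES, δ = 19.3 mm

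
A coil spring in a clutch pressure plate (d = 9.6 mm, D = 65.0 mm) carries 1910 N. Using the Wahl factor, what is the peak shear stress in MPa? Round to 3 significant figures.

436 MPa

Spring index C = D/d = 65.0/9.6 = 6.7708
K_W = (4C−1)/(4C−4) + 0.615/C = 26.083/23.083 + 0.0908 = 1.2208
τ₀ = 8FD/(πd³) = 8·1910·65.0/(π·9.6³) = 993200/2779.5 = 357.33 MPa
τ_max = K·τ₀ = 1.2208 × 357.33 = 436.23 MPa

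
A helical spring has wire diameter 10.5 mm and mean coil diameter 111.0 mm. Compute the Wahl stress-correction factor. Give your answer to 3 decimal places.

C = D/d = 111.0/10.5 = 10.5714
K_W = (4C−1)/(4C−4) + 0.615/C = 41.286/38.286 + 0.0582 = 1.1365

1.137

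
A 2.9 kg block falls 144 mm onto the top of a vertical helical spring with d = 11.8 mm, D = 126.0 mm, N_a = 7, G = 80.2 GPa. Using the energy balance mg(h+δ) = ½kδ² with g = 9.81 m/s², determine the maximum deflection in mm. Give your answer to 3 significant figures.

26.4 mm

k = Gd⁴/(8D³N_a) = (80.2×10³)(11.8⁴)/(8·126.0³·7) = 13.88 N/mm
W = mg = 2.9 × 9.81 = 28.449 N
½kδ² − Wδ − Wh = 0 → δ = (W + √(W² + 2kWh))/k
δ = (28.449 + √(809.35 + 113727))/13.88 = (28.449 + 338.43)/13.88 = 26.432 mm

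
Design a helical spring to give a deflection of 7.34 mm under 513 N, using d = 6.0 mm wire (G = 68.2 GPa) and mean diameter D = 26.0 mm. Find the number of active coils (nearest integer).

Required rate k = F/δ = 513/7.34 = 69.891 N/mm
N_a = Gd⁴/(8D³k) = (68.2×10³ × 6.0⁴)/(8 × 26.0³ × 69.891)
    = 8.83872e+07 / 9.82723e+06 = 8.994 → 9 coils

9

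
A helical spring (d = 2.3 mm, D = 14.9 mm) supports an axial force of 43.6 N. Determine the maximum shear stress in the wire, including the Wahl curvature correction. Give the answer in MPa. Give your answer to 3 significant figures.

Spring index C = D/d = 14.9/2.3 = 6.4783
K_W = (4C−1)/(4C−4) + 0.615/C = 24.913/21.913 + 0.0949 = 1.2318
τ₀ = 8FD/(πd³) = 8·43.6·14.9/(π·2.3³) = 5197.12/38.224 = 135.97 MPa
τ_max = K·τ₀ = 1.2318 × 135.97 = 167.49 MPa

167 MPa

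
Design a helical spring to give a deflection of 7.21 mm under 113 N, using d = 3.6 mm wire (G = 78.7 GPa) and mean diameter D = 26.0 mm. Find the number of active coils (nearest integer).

6

Required rate k = F/δ = 113/7.21 = 15.673 N/mm
N_a = Gd⁴/(8D³k) = (78.7×10³ × 3.6⁴)/(8 × 26.0³ × 15.673)
    = 1.32186e+07 / 2.2037e+06 = 5.998 → 6 coils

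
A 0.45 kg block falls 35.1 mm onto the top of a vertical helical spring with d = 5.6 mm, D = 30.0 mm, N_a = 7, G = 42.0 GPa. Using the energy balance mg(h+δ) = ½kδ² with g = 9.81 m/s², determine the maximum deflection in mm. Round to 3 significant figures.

k = Gd⁴/(8D³N_a) = (42.0×10³)(5.6⁴)/(8·30.0³·7) = 27.318 N/mm
W = mg = 0.45 × 9.81 = 4.4145 N
½kδ² − Wδ − Wh = 0 → δ = (W + √(W² + 2kWh))/k
δ = (4.4145 + √(19.488 + 8465.8))/27.318 = (4.4145 + 92.116)/27.318 = 3.5336 mm

3.53 mm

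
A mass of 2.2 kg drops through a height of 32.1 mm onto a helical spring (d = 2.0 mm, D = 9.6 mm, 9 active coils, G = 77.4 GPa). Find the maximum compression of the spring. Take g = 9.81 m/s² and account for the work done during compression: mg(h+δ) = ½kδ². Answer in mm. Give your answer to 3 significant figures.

9.63 mm

k = Gd⁴/(8D³N_a) = (77.4×10³)(2.0⁴)/(8·9.6³·9) = 19.441 N/mm
W = mg = 2.2 × 9.81 = 21.582 N
½kδ² − Wδ − Wh = 0 → δ = (W + √(W² + 2kWh))/k
δ = (21.582 + √(465.78 + 26936.5))/19.441 = (21.582 + 165.54)/19.441 = 9.625 mm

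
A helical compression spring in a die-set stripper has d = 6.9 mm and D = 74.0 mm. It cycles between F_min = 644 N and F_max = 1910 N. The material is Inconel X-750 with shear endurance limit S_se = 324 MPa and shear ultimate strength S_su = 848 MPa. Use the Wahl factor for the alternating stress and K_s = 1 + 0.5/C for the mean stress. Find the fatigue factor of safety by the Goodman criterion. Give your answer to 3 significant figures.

0.460

C = D/d = 74.0/6.9 = 10.7246; K_W = (4C−1)/(4C−4)+0.615/C = 1.1345; K_s = 1+0.5/C = 1.0466
F_a = (F_max−F_min)/2 = 633 N; F_m = (F_max+F_min)/2 = 1277 N
τ_a = K_W·8F_aD/(πd³) = 1.1345 × 363.1 = 411.93 MPa
τ_m = K_s·8F_mD/(πd³) = 1.0466 × 732.51 = 766.66 MPa
Goodman: 1/n_f = τ_a/S_se + τ_m/S_su = 411.93/324 + 766.66/848 = 1.27138 + 0.90409 = 2.1755
n_f = 1/2.1755 = 0.4597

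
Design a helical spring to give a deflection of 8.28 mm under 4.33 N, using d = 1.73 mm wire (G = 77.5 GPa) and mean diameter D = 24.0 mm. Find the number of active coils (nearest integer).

12

Required rate k = F/δ = 4.33/8.28 = 0.52295 N/mm
N_a = Gd⁴/(8D³k) = (77.5×10³ × 1.73⁴)/(8 × 24.0³ × 0.52295)
    = 694202 / 57833.7 = 12 → 12 coils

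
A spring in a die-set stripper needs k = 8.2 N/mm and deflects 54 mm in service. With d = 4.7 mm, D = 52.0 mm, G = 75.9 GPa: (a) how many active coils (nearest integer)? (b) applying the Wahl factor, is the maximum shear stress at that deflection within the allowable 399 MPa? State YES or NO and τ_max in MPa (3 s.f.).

(a) 4 coils; (b) NO, τ_max = 641 MPa

N_a = Gd⁴/(8D³k) = (75.9×10³)(4.7⁴)/(8·52.0³·8.2) = 4.015 → N_a = 4
Actual rate k = Gd⁴/(8D³·4) = 8.2314 N/mm
Working load F = kδ = 8.2314·54 = 444.5 N
C = 52.0/4.7 = 11.0638; K_W = (4C−1)/(4C−4)+0.615/C = 1.1301
τ_max = K_W·8FD/(πd³) = 1.1301·566.91 = 640.68 MPa
τ_max > 399 MPa → exceeds allowable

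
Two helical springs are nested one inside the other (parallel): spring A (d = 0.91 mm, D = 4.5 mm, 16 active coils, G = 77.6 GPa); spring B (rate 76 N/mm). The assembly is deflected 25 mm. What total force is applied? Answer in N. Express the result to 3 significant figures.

k_A = Gd⁴/(8D³N_a) = (77.6×10³)(0.91⁴)/(8·4.5³·16) = 4.5623 N/mm
Parallel: k_eq = 4.5623 + 76 = 80.562 N/mm
F = k_eq·δ = 80.562·25 = 2014.1 N

2010 N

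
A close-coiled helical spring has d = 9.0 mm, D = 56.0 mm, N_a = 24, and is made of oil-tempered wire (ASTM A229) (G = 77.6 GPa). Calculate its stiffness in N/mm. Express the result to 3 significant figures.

15.1 N/mm

k = Gd⁴/(8D³N_a) = (77.6×10³ × 9.0⁴) / (8 × 56.0³ × 24)
  = 5.09134e+08 / 3.37183e+07 = 15.1 N/mm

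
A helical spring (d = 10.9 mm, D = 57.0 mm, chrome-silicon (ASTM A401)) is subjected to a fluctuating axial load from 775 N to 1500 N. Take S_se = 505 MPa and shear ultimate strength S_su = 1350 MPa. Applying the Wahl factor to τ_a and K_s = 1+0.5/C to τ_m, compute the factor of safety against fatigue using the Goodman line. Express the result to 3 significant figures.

4.82

C = D/d = 57.0/10.9 = 5.2294; K_W = (4C−1)/(4C−4)+0.615/C = 1.2949; K_s = 1+0.5/C = 1.0956
F_a = (F_max−F_min)/2 = 362.5 N; F_m = (F_max+F_min)/2 = 1137.5 N
τ_a = K_W·8F_aD/(πd³) = 1.2949 × 40.63 = 52.613 MPa
τ_m = K_s·8F_mD/(πd³) = 1.0956 × 127.49 = 139.68 MPa
Goodman: 1/n_f = τ_a/S_se + τ_m/S_su = 52.613/505 + 139.68/1350 = 0.10418 + 0.10347 = 0.20765
n_f = 1/0.20765 = 4.816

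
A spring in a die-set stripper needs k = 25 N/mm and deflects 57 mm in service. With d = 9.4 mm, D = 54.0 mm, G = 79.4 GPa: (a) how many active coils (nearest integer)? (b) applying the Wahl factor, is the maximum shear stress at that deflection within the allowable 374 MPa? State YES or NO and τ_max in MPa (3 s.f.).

(a) 20 coils; (b) YES, τ_max = 294 MPa

N_a = Gd⁴/(8D³k) = (79.4×10³)(9.4⁴)/(8·54.0³·25) = 19.68 → N_a = 20
Actual rate k = Gd⁴/(8D³·20) = 24.605 N/mm
Working load F = kδ = 24.605·57 = 1402.5 N
C = 54.0/9.4 = 5.7447; K_W = (4C−1)/(4C−4)+0.615/C = 1.2651
τ_max = K_W·8FD/(πd³) = 1.2651·232.2 = 293.76 MPa
τ_max ≤ 374 MPa → acceptable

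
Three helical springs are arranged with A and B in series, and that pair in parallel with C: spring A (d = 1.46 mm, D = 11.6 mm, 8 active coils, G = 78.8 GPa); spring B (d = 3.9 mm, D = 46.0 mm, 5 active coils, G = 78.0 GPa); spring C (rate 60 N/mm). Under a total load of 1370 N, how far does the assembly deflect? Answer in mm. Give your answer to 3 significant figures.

k_A = Gd⁴/(8D³N_a) = (78.8×10³)(1.46⁴)/(8·11.6³·8) = 3.5841 N/mm
k_B = Gd⁴/(8D³N_a) = (78.0×10³)(3.9⁴)/(8·46.0³·5) = 4.6347 N/mm
Springs A,B series: k_AB = 1/(1/3.5841+1/4.6347) = 2.0211 N/mm; parallel with C: k_eq = 2.0211+60 = 62.021 N/mm
δ = F/k_eq = 1370/62.021 = 22.089 mm

22.1 mm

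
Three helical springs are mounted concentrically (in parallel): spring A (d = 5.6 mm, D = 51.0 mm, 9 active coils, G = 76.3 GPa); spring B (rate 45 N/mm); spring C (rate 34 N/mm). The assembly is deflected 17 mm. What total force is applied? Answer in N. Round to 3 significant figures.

1480 N

k_A = Gd⁴/(8D³N_a) = (76.3×10³)(5.6⁴)/(8·51.0³·9) = 7.8566 N/mm
Parallel: k_eq = 7.8566 + 45 + 34 = 86.857 N/mm
F = k_eq·δ = 86.857·17 = 1476.6 N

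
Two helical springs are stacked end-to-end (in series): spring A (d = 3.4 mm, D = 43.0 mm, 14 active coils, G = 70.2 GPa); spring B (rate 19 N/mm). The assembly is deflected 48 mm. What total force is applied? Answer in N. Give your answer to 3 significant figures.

47.9 N

k_A = Gd⁴/(8D³N_a) = (70.2×10³)(3.4⁴)/(8·43.0³·14) = 1.0535 N/mm
Series: 1/k_eq = 1/1.0535 + 1/19 = 1.0019; k_eq = 0.99814 N/mm
F = k_eq·δ = 0.99814·48 = 47.911 N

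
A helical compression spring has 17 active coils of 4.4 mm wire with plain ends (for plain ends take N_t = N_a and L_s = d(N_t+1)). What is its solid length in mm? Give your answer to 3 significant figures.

plain ends: N_t = N_a = 17
L_s = d·(N_t+1) = 4.4 × 18 = 79.2 mm

79.2 mm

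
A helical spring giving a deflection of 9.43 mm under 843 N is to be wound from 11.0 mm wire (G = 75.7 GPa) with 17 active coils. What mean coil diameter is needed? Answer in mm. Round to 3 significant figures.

45.0 mm

Required rate k = F/δ = 843/9.43 = 89.396 N/mm
D = (Gd⁴/(8N_a·k))^(1/3) = (75.7×10³·11.0⁴/(8·17·89.396))^(1/3)
  = (91161.6)^(1/3) = 45.0060 mm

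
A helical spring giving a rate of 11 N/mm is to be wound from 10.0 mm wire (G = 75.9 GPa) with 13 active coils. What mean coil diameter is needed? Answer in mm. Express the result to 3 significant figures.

D = (Gd⁴/(8N_a·k))^(1/3) = (75.9×10³·10.0⁴/(8·13·11))^(1/3)
  = (663462)^(1/3) = 87.2178 mm

87.2 mm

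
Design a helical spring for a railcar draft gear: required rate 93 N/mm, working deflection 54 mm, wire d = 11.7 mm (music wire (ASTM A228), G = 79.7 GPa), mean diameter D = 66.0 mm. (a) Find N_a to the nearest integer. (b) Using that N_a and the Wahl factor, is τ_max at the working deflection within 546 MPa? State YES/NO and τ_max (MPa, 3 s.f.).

N_a = Gd⁴/(8D³k) = (79.7×10³)(11.7⁴)/(8·66.0³·93) = 6.982 → N_a = 7
Actual rate k = Gd⁴/(8D³·7) = 92.765 N/mm
Working load F = kδ = 92.765·54 = 5009.3 N
C = 66.0/11.7 = 5.6410; K_W = (4C−1)/(4C−4)+0.615/C = 1.2706
τ_max = K_W·8FD/(πd³) = 1.2706·525.66 = 667.91 MPa
τ_max > 546 MPa → exceeds allowable

(a) 7 coils; (b) NO, τ_max = 668 MPa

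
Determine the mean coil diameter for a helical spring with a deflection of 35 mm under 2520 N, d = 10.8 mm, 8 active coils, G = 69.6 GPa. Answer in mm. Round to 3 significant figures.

Required rate k = F/δ = 2520/35 = 72 N/mm
D = (Gd⁴/(8N_a·k))^(1/3) = (69.6×10³·10.8⁴/(8·8·72))^(1/3)
  = (205491)^(1/3) = 59.0107 mm

59.0 mm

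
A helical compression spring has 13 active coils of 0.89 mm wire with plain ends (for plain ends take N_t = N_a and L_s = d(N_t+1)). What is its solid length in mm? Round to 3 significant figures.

12.5 mm

plain ends: N_t = N_a = 13
L_s = d·(N_t+1) = 0.89 × 14 = 12.46 mm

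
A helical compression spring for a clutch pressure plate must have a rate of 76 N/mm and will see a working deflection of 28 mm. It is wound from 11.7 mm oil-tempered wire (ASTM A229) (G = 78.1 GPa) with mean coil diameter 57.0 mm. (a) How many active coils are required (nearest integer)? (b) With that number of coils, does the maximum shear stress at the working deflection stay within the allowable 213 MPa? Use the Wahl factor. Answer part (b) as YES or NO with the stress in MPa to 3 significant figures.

N_a = Gd⁴/(8D³k) = (78.1×10³)(11.7⁴)/(8·57.0³·76) = 13 → N_a = 13
Actual rate k = Gd⁴/(8D³·13) = 75.987 N/mm
Working load F = kδ = 75.987·28 = 2127.6 N
C = 57.0/11.7 = 4.8718; K_W = (4C−1)/(4C−4)+0.615/C = 1.3199
τ_max = K_W·8FD/(πd³) = 1.3199·192.82 = 254.51 MPa
τ_max > 213 MPa → exceeds allowable

(a) 13 coils; (b) NO, τ_max = 255 MPa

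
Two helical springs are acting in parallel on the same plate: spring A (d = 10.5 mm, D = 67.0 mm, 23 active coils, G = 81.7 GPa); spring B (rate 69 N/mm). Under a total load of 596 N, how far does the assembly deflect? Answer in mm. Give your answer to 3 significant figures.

k_A = Gd⁴/(8D³N_a) = (81.7×10³)(10.5⁴)/(8·67.0³·23) = 17.945 N/mm
Parallel: k_eq = 17.945 + 69 = 86.945 N/mm
δ = F/k_eq = 596/86.945 = 6.8549 mm

6.85 mm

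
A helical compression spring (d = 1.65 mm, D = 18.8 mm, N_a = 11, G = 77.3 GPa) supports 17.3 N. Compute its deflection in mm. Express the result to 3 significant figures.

k = Gd⁴/(8D³N_a) = (77.3×10³)(1.65⁴)/(8·18.8³·11) = 0.97985 N/mm
δ = F/k = 17.3 / 0.97985 = 17.656 mm

17.7 mm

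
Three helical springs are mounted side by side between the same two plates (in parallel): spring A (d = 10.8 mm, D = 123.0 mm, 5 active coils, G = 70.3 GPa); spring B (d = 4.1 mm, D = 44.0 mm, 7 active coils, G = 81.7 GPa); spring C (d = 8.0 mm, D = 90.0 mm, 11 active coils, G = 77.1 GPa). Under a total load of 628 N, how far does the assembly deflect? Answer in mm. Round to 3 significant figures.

27.8 mm

k_A = Gd⁴/(8D³N_a) = (70.3×10³)(10.8⁴)/(8·123.0³·5) = 12.849 N/mm
k_B = Gd⁴/(8D³N_a) = (81.7×10³)(4.1⁴)/(8·44.0³·7) = 4.8396 N/mm
k_C = Gd⁴/(8D³N_a) = (77.1×10³)(8.0⁴)/(8·90.0³·11) = 4.9227 N/mm
Parallel: k_eq = 12.849 + 4.8396 + 4.9227 = 22.611 N/mm
δ = F/k_eq = 628/22.611 = 27.773 mm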